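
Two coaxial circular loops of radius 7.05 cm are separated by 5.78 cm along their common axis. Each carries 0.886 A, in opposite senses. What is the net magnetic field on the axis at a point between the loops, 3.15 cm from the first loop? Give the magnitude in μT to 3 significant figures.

Each loop contributes B = μ₀IR²/[2(R²+z²)^(3/2)] on the axis, with z measured from that loop.
Loop 1 (z = 0.0315 m): B₁ = 6.01×10⁻⁶ T. Loop 2 (z = 0.0263 m): B₂ = 6.49×10⁻⁶ T.
The fields oppose: B = |B₁ − B₂| = 4.85×10⁻⁷ T.

B ≈ 0.485 μT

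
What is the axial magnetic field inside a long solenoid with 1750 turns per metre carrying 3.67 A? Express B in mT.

B ≈ 8.07 mT

Inside a long solenoid, B = μ₀nI with n = 1750 turns/m.
B = 4π×10⁻⁷ × 1750 × 3.67 = 8.07×10⁻³ T.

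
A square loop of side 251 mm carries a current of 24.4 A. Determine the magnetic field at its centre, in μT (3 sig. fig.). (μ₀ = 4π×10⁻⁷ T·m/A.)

B ≈ 110 μT

Each side is a finite straight segment at perpendicular distance d = a/(2 tan(π/4)) = 0.1255 m from the centre, with end-angles ±π/4.
One side contributes B₁ = (μ₀I/4πd)·2 sin(π/4) = 2.75×10⁻⁵ T.
All 4 sides add in the same direction: B = 4 × 2.75×10⁻⁵ = 1.10×10⁻⁴ T.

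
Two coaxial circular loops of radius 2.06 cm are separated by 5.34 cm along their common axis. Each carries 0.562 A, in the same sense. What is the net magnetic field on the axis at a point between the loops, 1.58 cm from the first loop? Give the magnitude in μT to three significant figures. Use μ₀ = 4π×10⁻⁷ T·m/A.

B ≈ 10.5 μT

Each loop contributes B = μ₀IR²/[2(R²+z²)^(3/2)] on the axis, with z measured from that loop.
Loop 1 (z = 0.0158 m): B₁ = 8.56×10⁻⁶ T. Loop 2 (z = 0.0376 m): B₂ = 1.90×10⁻⁶ T.
The fields add: B = B₁ + B₂ = 1.05×10⁻⁵ T.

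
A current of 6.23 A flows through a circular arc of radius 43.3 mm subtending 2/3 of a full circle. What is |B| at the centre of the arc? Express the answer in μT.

B ≈ 60.3 μT

The Biot–Savart field of a circular arc at its centre is B = μ₀Iφ/(4πR), with φ = 4.189 rad.
B = (4π×10⁻⁷ × 6.23 × 4.189) / (4π × 0.0433) = 6.03×10⁻⁵ T.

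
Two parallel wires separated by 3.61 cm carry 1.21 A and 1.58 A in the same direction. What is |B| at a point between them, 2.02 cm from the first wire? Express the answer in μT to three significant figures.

B ≈ 7.89 μT

Each long wire gives B = μ₀I/(2πd). Distances are d₁ = 0.0202 m and d₂ = 0.0159 m.
B₁ = 1.20×10⁻⁵ T, B₂ = 1.99×10⁻⁵ T.
Between parallel currents the two contributions point in opposite directions, so they subtract. B = |B₁ − B₂| = |1.20×10⁻⁵ − 1.99×10⁻⁵| = 7.89×10⁻⁶ T.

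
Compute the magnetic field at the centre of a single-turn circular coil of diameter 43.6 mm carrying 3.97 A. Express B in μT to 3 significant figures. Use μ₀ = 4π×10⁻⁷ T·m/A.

B ≈ 114 μT

At the centre of a circular loop the Biot–Savart law gives B = μ₀I/(2R) (so R = 0.0218 m).
B = (4π×10⁻⁷ × 3.97) / (2 × 0.0218) = 1.14×10⁻⁴ T.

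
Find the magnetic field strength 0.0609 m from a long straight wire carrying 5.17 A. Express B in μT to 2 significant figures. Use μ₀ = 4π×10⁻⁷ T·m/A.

For an infinitely long straight wire, B = μ₀I/(2πd).
B = (4π×10⁻⁷ × 5.17) / (2π × 0.0609) = 1.70×10⁻⁵ T.

B ≈ 17 μT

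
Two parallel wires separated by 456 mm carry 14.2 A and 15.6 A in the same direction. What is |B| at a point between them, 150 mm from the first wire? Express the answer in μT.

Each long wire gives B = μ₀I/(2πd). Distances are d₁ = 0.15 m and d₂ = 0.306 m.
B₁ = 1.89×10⁻⁵ T, B₂ = 1.02×10⁻⁵ T.
Between parallel currents the two contributions point in opposite directions, so they subtract. B = |B₁ − B₂| = |1.89×10⁻⁵ − 1.02×10⁻⁵| = 8.74×10⁻⁶ T.

B ≈ 8.74 μT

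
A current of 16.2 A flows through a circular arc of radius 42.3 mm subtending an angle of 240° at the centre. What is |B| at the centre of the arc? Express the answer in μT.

B ≈ 160 μT

The Biot–Savart field of a circular arc at its centre is B = μ₀Iφ/(4πR), with φ = 4.189 rad.
B = (4π×10⁻⁷ × 16.2 × 4.189) / (4π × 0.0423) = 1.60×10⁻⁴ T.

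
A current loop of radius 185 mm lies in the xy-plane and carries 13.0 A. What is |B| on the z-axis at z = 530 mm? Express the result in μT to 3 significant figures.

B ≈ 1.58 μT

On the axis of a circular loop, B = μ₀IR² / [2(R²+z²)^(3/2)].
R² + z² = (0.185)² + (0.53)² = 0.3151 m², and (R²+z²)^(3/2) = 0.177 m³.
B = (4π×10⁻⁷ × 13.0 × 0.03422) / (2 × 0.177) = 1.58×10⁻⁶ T.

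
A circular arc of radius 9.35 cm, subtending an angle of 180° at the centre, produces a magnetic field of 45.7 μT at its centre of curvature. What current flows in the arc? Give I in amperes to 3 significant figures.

I ≈ 13.6 A

For a circular arc, B = μ₀Iφ/(4πR) with φ in radians; here φ = 3.142 rad.
So I = 4πRB/(μ₀φ) = 4π × 0.0935 × 4.57×10⁻⁵ / (4π×10⁻⁷ × 3.142) = 13.6 A.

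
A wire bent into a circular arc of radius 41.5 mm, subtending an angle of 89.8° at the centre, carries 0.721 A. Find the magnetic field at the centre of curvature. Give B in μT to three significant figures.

B ≈ 2.72 μT

The Biot–Savart field of a circular arc at its centre is B = μ₀Iφ/(4πR), with φ = 1.567 rad.
B = (4π×10⁻⁷ × 0.721 × 1.567) / (4π × 0.0415) = 2.72×10⁻⁶ T.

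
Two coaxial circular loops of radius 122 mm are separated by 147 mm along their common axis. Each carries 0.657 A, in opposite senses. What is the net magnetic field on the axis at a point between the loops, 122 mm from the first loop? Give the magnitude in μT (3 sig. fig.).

Each loop contributes B = μ₀IR²/[2(R²+z²)^(3/2)] on the axis, with z measured from that loop.
Loop 1 (z = 0.122 m): B₁ = 1.20×10⁻⁶ T. Loop 2 (z = 0.025 m): B₂ = 3.18×10⁻⁶ T.
The fields oppose: B = |B₁ − B₂| = 1.98×10⁻⁶ T.

B ≈ 1.98 μT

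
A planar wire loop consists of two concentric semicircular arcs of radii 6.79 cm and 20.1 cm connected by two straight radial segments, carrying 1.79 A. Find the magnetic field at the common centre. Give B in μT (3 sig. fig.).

B ≈ 5.48 μT

The radial connectors point toward the centre, so dl × r̂ = 0 and they contribute nothing.
Each semicircle gives μ₀I/(4R): inner arc 8.28×10⁻⁶ T, outer arc 2.80×10⁻⁶ T.
The two arcs carry current in opposite angular senses, so their fields oppose: B = |8.28×10⁻⁶ − 2.80×10⁻⁶| = 5.48×10⁻⁶ T.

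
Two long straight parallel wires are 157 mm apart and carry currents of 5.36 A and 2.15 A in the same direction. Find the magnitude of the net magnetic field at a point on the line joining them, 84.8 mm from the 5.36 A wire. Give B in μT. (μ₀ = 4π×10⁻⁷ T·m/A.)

Each long wire gives B = μ₀I/(2πd). Distances are d₁ = 0.0848 m and d₂ = 0.0722 m.
B₁ = 1.26×10⁻⁵ T, B₂ = 5.96×10⁻⁶ T.
Between parallel currents the two contributions point in opposite directions, so they subtract. B = |B₁ − B₂| = |1.26×10⁻⁵ − 5.96×10⁻⁶| = 6.69×10⁻⁶ T.

B ≈ 6.69 μT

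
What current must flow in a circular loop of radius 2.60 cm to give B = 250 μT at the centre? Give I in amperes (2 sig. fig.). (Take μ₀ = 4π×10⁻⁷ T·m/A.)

I ≈ 10 A

At the centre of a circular loop B = μ₀I/(2R), so I = 2RB/μ₀.
With R = 0.026 m, I = 2 × 0.026 × 2.50×10⁻⁴ / (4π×10⁻⁷) = 10.3 A.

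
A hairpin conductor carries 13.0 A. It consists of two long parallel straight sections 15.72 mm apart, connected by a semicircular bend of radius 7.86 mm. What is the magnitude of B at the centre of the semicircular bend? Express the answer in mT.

B ≈ 0.850 mT

The semicircular arc contributes B_arc = μ₀I·π/(4πR) = μ₀I/(4R) = 5.20×10⁻⁴ T.
Each semi-infinite lead is at perpendicular distance R = 0.00786 m from the centre, with the perpendicular foot at its near end, so it contributes μ₀I/(4πR); both point the same way, together 3.31×10⁻⁴ T.
Arc and leads all point the same direction: B = 5.20×10⁻⁴ + 3.31×10⁻⁴ = 8.50×10⁻⁴ T.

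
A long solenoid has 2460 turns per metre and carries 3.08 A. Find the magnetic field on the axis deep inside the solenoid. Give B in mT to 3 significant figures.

Inside a long solenoid, B = μ₀nI with n = 2460 turns/m.
B = 4π×10⁻⁷ × 2460 × 3.08 = 9.52×10⁻³ T.

B ≈ 9.52 mT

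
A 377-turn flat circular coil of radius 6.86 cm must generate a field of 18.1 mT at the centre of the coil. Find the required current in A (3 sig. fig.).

For an N-turn coil, B = Nμ₀I/(2R) with R = 0.0686 m, so I = 2RB/(Nμ₀) = 2 × 0.0686 × 1.81×10⁻² / (377 × 4π×10⁻⁷) = 5.24 A.

I ≈ 5.24 A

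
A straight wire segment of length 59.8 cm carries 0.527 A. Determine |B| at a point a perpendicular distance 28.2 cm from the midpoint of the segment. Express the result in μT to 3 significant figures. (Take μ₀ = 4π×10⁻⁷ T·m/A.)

For a finite straight segment, B = (μ₀I/4πd)(sinθ₁ + sinθ₂), where θ₁, θ₂ are the angles from the perpendicular to each end.
The perpendicular from the point meets the wire at its midpoint, so each end is L/2 = 0.299 m away along the wire.
sinθ₁ = 0.299/√(0.299²+0.282²) = 0.7275; sinθ₂ = 0.299/√(0.299²+0.282²) = 0.7275.
B = (4π×10⁻⁷ × 0.527) / (4π × 0.282) × (0.7275 + 0.7275) = 2.72×10⁻⁷ T.

B ≈ 0.272 μT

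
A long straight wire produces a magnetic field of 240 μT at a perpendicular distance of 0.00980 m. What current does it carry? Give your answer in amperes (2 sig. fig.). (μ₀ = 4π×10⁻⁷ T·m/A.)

For a long straight wire B = μ₀I/(2πd), so I = 2πdB/μ₀.
I = 2π × 0.0098 × 2.40×10⁻⁴ / (4π×10⁻⁷) = 11.8 A.

I ≈ 12 A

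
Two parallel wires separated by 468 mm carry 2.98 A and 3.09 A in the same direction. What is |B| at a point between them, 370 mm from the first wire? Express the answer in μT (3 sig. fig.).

B ≈ 4.70 μT

Each long wire gives B = μ₀I/(2πd). Distances are d₁ = 0.37 m and d₂ = 0.098 m.
B₁ = 1.61×10⁻⁶ T, B₂ = 6.31×10⁻⁶ T.
Between parallel currents the two contributions point in opposite directions, so they subtract. B = |B₁ − B₂| = |1.61×10⁻⁶ − 6.31×10⁻⁶| = 4.70×10⁻⁶ T.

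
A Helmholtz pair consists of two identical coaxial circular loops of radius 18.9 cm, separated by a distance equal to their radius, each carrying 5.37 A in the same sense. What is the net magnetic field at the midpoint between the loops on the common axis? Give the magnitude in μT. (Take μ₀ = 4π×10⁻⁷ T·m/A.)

Each loop contributes B = μ₀IR²/[2(R²+z²)^(3/2)] on the axis, with z measured from that loop.
Loop 1 (z = 0.0945 m): B₁ = 1.28×10⁻⁵ T. Loop 2 (z = 0.0945 m): B₂ = 1.28×10⁻⁵ T.
The fields add: B = B₁ + B₂ = 2.55×10⁻⁵ T.

B ≈ 25.5 μT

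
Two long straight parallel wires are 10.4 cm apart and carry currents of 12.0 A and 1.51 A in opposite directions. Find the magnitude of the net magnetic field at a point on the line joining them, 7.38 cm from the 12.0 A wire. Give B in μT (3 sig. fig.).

Each long wire gives B = μ₀I/(2πd). Distances are d₁ = 0.0738 m and d₂ = 0.0302 m.
B₁ = 3.25×10⁻⁵ T, B₂ = 1.00×10⁻⁵ T.
Between antiparallel currents both contributions point the same way, so they add. B = B₁ + B₂ = 3.25×10⁻⁵ + 1.00×10⁻⁵ = 4.25×10⁻⁵ T.

B ≈ 42.5 μT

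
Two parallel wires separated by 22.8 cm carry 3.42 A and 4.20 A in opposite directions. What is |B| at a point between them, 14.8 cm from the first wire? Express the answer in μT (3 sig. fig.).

B ≈ 15.1 μT

Each long wire gives B = μ₀I/(2πd). Distances are d₁ = 0.148 m and d₂ = 0.08 m.
B₁ = 4.62×10⁻⁶ T, B₂ = 1.05×10⁻⁵ T.
Between antiparallel currents both contributions point the same way, so they add. B = B₁ + B₂ = 4.62×10⁻⁶ + 1.05×10⁻⁵ = 1.51×10⁻⁵ T.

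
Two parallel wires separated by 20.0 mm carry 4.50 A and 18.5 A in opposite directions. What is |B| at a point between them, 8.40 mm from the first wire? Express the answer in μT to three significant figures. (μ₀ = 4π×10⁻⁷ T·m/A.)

B ≈ 426 μT

Each long wire gives B = μ₀I/(2πd). Distances are d₁ = 0.0084 m and d₂ = 0.0116 m.
B₁ = 1.07×10⁻⁴ T, B₂ = 3.19×10⁻⁴ T.
Between antiparallel currents both contributions point the same way, so they add. B = B₁ + B₂ = 1.07×10⁻⁴ + 3.19×10⁻⁴ = 4.26×10⁻⁴ T.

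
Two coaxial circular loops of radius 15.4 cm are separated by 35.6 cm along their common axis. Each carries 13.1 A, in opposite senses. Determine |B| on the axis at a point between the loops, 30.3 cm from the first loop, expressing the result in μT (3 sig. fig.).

B ≈ 40.2 μT

Each loop contributes B = μ₀IR²/[2(R²+z²)^(3/2)] on the axis, with z measured from that loop.
Loop 1 (z = 0.303 m): B₁ = 4.97×10⁻⁶ T. Loop 2 (z = 0.053 m): B₂ = 4.52×10⁻⁵ T.
The fields oppose: B = |B₁ − B₂| = 4.02×10⁻⁵ T.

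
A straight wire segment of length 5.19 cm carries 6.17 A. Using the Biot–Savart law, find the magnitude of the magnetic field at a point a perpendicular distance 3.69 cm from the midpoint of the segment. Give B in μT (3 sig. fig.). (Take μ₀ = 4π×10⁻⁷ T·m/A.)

For a finite straight segment, B = (μ₀I/4πd)(sinθ₁ + sinθ₂), where θ₁, θ₂ are the angles from the perpendicular to each end.
The perpendicular from the point meets the wire at its midpoint, so each end is L/2 = 0.02595 m away along the wire.
sinθ₁ = 0.02595/√(0.02595²+0.0369²) = 0.5752; sinθ₂ = 0.02595/√(0.02595²+0.0369²) = 0.5752.
B = (4π×10⁻⁷ × 6.17) / (4π × 0.0369) × (0.5752 + 0.5752) = 1.92×10⁻⁵ T.

B ≈ 19.2 μT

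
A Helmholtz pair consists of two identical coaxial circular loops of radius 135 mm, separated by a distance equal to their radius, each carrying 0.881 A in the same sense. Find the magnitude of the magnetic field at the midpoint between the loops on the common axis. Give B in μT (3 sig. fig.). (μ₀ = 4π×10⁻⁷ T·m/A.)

Each loop contributes B = μ₀IR²/[2(R²+z²)^(3/2)] on the axis, with z measured from that loop.
Loop 1 (z = 0.0675 m): B₁ = 2.93×10⁻⁶ T. Loop 2 (z = 0.0675 m): B₂ = 2.93×10⁻⁶ T.
The fields add: B = B₁ + B₂ = 5.87×10⁻⁶ T.

B ≈ 5.87 μT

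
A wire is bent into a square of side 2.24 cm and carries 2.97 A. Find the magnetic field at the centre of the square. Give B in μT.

B ≈ 150 μT

Each side is a finite straight segment at perpendicular distance d = a/(2 tan(π/4)) = 0.0112 m from the centre, with end-angles ±π/4.
One side contributes B₁ = (μ₀I/4πd)·2 sin(π/4) = 3.75×10⁻⁵ T.
All 4 sides add in the same direction: B = 4 × 3.75×10⁻⁵ = 1.50×10⁻⁴ T.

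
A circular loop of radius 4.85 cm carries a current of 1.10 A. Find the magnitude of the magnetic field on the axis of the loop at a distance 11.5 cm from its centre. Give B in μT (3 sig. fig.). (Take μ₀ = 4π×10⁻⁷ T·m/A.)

B ≈ 0.836 μT

On the axis of a circular loop, B = μ₀IR² / [2(R²+z²)^(3/2)].
R² + z² = (0.0485)² + (0.115)² = 0.01558 m², and (R²+z²)^(3/2) = 1.94×10⁻³ m³.
B = (4π×10⁻⁷ × 1.10 × 0.002352) / (2 × 1.94×10⁻³) = 8.36×10⁻⁷ T.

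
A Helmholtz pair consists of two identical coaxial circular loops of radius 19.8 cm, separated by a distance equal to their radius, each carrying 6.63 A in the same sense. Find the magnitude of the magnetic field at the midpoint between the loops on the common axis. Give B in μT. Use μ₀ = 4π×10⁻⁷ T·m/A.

B ≈ 30.1 μT

Each loop contributes B = μ₀IR²/[2(R²+z²)^(3/2)] on the axis, with z measured from that loop.
Loop 1 (z = 0.099 m): B₁ = 1.51×10⁻⁵ T. Loop 2 (z = 0.099 m): B₂ = 1.51×10⁻⁵ T.
The fields add: B = B₁ + B₂ = 3.01×10⁻⁵ T.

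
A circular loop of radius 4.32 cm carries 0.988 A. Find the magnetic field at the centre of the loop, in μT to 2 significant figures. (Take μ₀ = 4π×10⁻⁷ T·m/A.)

B ≈ 14 μT

At the centre of a circular loop the Biot–Savart law gives B = μ₀I/(2R).
B = (4π×10⁻⁷ × 0.988) / (2 × 0.0432) = 1.44×10⁻⁵ T.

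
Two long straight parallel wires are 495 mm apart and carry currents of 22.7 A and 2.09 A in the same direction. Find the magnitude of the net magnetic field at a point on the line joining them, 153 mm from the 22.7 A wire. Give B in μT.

B ≈ 28.5 μT

Each long wire gives B = μ₀I/(2πd). Distances are d₁ = 0.153 m and d₂ = 0.342 m.
B₁ = 2.97×10⁻⁵ T, B₂ = 1.22×10⁻⁶ T.
Between parallel currents the two contributions point in opposite directions, so they subtract. B = |B₁ − B₂| = |2.97×10⁻⁵ − 1.22×10⁻⁶| = 2.85×10⁻⁵ T.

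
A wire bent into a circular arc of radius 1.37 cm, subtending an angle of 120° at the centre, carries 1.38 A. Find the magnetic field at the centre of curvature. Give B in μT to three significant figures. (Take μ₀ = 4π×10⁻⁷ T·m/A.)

B ≈ 21.1 μT

The Biot–Savart field of a circular arc at its centre is B = μ₀Iφ/(4πR), with φ = 2.094 rad.
B = (4π×10⁻⁷ × 1.38 × 2.094) / (4π × 0.0137) = 2.11×10⁻⁵ T.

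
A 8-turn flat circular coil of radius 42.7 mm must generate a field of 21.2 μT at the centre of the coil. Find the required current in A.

I ≈ 0.180 A

For an N-turn coil, B = Nμ₀I/(2R) with R = 0.0427 m, so I = 2RB/(Nμ₀) = 2 × 0.0427 × 2.12×10⁻⁵ / (8 × 4π×10⁻⁷) = 0.180 A.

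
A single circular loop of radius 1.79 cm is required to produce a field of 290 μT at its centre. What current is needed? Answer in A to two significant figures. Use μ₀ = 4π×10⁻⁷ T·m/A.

I ≈ 8.3 A

At the centre of a circular loop B = μ₀I/(2R), so I = 2RB/μ₀.
With R = 0.0179 m, I = 2 × 0.0179 × 2.90×10⁻⁴ / (4π×10⁻⁷) = 8.26 A.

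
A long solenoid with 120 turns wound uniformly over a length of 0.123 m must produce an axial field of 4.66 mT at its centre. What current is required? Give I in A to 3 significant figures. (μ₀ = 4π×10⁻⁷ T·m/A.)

I ≈ 3.80 A

Inside a long solenoid B = μ₀nI with n = 975.6 m⁻¹, so I = B/(μ₀n).
I = 4.66×10⁻³ / (4π×10⁻⁷ × 975.6) = 3.80 A.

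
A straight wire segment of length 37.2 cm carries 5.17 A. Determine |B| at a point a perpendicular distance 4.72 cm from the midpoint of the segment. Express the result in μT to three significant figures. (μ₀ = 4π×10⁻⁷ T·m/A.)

For a finite straight segment, B = (μ₀I/4πd)(sinθ₁ + sinθ₂), where θ₁, θ₂ are the angles from the perpendicular to each end.
The perpendicular from the point meets the wire at its midpoint, so each end is L/2 = 0.186 m away along the wire.
sinθ₁ = 0.186/√(0.186²+0.0472²) = 0.9693; sinθ₂ = 0.186/√(0.186²+0.0472²) = 0.9693.
B = (4π×10⁻⁷ × 5.17) / (4π × 0.0472) × (0.9693 + 0.9693) = 2.12×10⁻⁵ T.

B ≈ 21.2 μT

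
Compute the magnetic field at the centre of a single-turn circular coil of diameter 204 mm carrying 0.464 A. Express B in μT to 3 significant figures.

At the centre of a circular loop the Biot–Savart law gives B = μ₀I/(2R) (so R = 0.102 m).
B = (4π×10⁻⁷ × 0.464) / (2 × 0.102) = 2.86×10⁻⁶ T.

B ≈ 2.86 μT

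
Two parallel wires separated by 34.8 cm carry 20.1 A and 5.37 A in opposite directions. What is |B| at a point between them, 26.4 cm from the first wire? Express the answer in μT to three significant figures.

B ≈ 28.0 μT

Each long wire gives B = μ₀I/(2πd). Distances are d₁ = 0.264 m and d₂ = 0.084 m.
B₁ = 1.52×10⁻⁵ T, B₂ = 1.28×10⁻⁵ T.
Between antiparallel currents both contributions point the same way, so they add. B = B₁ + B₂ = 1.52×10⁻⁵ + 1.28×10⁻⁵ = 2.80×10⁻⁵ T.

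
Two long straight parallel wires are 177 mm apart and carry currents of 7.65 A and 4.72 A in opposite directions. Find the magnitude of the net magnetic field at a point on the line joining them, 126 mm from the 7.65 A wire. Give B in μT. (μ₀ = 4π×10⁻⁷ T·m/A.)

Each long wire gives B = μ₀I/(2πd). Distances are d₁ = 0.126 m and d₂ = 0.051 m.
B₁ = 1.21×10⁻⁵ T, B₂ = 1.85×10⁻⁵ T.
Between antiparallel currents both contributions point the same way, so they add. B = B₁ + B₂ = 1.21×10⁻⁵ + 1.85×10⁻⁵ = 3.07×10⁻⁵ T.

B ≈ 30.7 μT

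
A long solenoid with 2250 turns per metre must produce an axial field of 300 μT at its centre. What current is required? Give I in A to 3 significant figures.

Inside a long solenoid B = μ₀nI with n = 2250 m⁻¹, so I = B/(μ₀n).
I = 3.00×10⁻⁴ / (4π×10⁻⁷ × 2250) = 0.106 A.

I ≈ 0.106 A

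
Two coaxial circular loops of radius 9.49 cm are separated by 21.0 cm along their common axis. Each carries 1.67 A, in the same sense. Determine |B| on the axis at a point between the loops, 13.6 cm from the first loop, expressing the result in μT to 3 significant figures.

B ≈ 7.49 μT

Each loop contributes B = μ₀IR²/[2(R²+z²)^(3/2)] on the axis, with z measured from that loop.
Loop 1 (z = 0.136 m): B₁ = 2.07×10⁻⁶ T. Loop 2 (z = 0.074 m): B₂ = 5.42×10⁻⁶ T.
The fields add: B = B₁ + B₂ = 7.49×10⁻⁶ T.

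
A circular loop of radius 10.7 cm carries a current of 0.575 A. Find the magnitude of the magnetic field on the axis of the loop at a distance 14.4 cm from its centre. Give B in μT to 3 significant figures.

On the axis of a circular loop, B = μ₀IR² / [2(R²+z²)^(3/2)].
R² + z² = (0.107)² + (0.144)² = 0.03219 m², and (R²+z²)^(3/2) = 5.77×10⁻³ m³.
B = (4π×10⁻⁷ × 0.575 × 0.01145) / (2 × 5.77×10⁻³) = 7.16×10⁻⁷ T.

B ≈ 0.716 μT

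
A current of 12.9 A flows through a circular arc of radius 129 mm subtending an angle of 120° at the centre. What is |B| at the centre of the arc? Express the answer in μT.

The Biot–Savart field of a circular arc at its centre is B = μ₀Iφ/(4πR), with φ = 2.094 rad.
B = (4π×10⁻⁷ × 12.9 × 2.094) / (4π × 0.129) = 2.09×10⁻⁵ T.

B ≈ 20.9 μT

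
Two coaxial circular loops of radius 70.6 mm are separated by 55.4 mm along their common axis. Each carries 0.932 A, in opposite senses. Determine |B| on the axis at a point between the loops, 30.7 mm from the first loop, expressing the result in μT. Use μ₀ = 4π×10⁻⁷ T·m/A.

B ≈ 0.579 μT

Each loop contributes B = μ₀IR²/[2(R²+z²)^(3/2)] on the axis, with z measured from that loop.
Loop 1 (z = 0.0307 m): B₁ = 6.40×10⁻⁶ T. Loop 2 (z = 0.0247 m): B₂ = 6.98×10⁻⁶ T.
The fields oppose: B = |B₁ − B₂| = 5.79×10⁻⁷ T.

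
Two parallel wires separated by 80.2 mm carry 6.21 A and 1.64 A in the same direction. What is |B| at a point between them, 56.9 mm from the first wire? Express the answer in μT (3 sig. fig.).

Each long wire gives B = μ₀I/(2πd). Distances are d₁ = 0.0569 m and d₂ = 0.0233 m.
B₁ = 2.18×10⁻⁵ T, B₂ = 1.41×10⁻⁵ T.
Between parallel currents the two contributions point in opposite directions, so they subtract. B = |B₁ − B₂| = |2.18×10⁻⁵ − 1.41×10⁻⁵| = 7.75×10⁻⁶ T.

B ≈ 7.75 μT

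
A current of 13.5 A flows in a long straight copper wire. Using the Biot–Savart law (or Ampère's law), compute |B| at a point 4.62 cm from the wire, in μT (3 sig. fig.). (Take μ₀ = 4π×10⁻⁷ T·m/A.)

B ≈ 58.4 μT

For an infinitely long straight wire, B = μ₀I/(2πd).
B = (4π×10⁻⁷ × 13.5) / (2π × 0.0462) = 5.84×10⁻⁵ T.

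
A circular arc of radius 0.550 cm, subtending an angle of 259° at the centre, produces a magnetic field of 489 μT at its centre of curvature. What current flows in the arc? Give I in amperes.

For a circular arc, B = μ₀Iφ/(4πR) with φ in radians; here φ = 4.52 rad.
So I = 4πRB/(μ₀φ) = 4π × 0.0055 × 4.89×10⁻⁴ / (4π×10⁻⁷ × 4.52) = 5.95 A.

I ≈ 5.95 A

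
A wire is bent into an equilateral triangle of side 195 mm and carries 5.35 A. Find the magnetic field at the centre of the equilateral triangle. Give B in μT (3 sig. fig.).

B ≈ 49.4 μT

Each side is a finite straight segment at perpendicular distance d = a/(2 tan(π/3)) = 0.05629 m from the centre, with end-angles ±π/3.
One side contributes B₁ = (μ₀I/4πd)·2 sin(π/3) = 1.65×10⁻⁵ T.
All 3 sides add in the same direction: B = 3 × 1.65×10⁻⁵ = 4.94×10⁻⁵ T.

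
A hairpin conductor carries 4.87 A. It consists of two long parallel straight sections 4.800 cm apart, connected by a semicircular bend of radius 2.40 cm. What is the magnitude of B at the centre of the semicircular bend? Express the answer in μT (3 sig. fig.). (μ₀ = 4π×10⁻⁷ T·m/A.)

B ≈ 104 μT

The semicircular arc contributes B_arc = μ₀I·π/(4πR) = μ₀I/(4R) = 6.37×10⁻⁵ T.
Each semi-infinite lead is at perpendicular distance R = 0.024 m from the centre, with the perpendicular foot at its near end, so it contributes μ₀I/(4πR); both point the same way, together 4.06×10⁻⁵ T.
Arc and leads all point the same direction: B = 6.37×10⁻⁵ + 4.06×10⁻⁵ = 1.04×10⁻⁴ T.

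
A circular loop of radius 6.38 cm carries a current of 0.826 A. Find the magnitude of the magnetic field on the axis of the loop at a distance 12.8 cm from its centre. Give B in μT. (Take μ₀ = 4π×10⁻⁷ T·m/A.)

B ≈ 0.722 μT

On the axis of a circular loop, B = μ₀IR² / [2(R²+z²)^(3/2)].
R² + z² = (0.0638)² + (0.128)² = 0.02045 m², and (R²+z²)^(3/2) = 2.93×10⁻³ m³.
B = (4π×10⁻⁷ × 0.826 × 0.00407) / (2 × 2.93×10⁻³) = 7.22×10⁻⁷ T.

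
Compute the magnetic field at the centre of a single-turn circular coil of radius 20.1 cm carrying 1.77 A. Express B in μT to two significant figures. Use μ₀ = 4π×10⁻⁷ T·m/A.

At the centre of a circular loop the Biot–Savart law gives B = μ₀I/(2R).
B = (4π×10⁻⁷ × 1.77) / (2 × 0.201) = 5.53×10⁻⁶ T.

B ≈ 5.5 μT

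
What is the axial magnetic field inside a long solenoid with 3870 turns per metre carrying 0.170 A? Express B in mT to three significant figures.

B ≈ 0.827 mT

Inside a long solenoid, B = μ₀nI with n = 3870 turns/m.
B = 4π×10⁻⁷ × 3870 × 0.170 = 8.27×10⁻⁴ T.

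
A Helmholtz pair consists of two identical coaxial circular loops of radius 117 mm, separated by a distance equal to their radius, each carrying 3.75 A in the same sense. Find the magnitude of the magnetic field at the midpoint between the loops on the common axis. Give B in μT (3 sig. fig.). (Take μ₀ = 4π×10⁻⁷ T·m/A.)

Each loop contributes B = μ₀IR²/[2(R²+z²)^(3/2)] on the axis, with z measured from that loop.
Loop 1 (z = 0.0585 m): B₁ = 1.44×10⁻⁵ T. Loop 2 (z = 0.0585 m): B₂ = 1.44×10⁻⁵ T.
The fields add: B = B₁ + B₂ = 2.88×10⁻⁵ T.

B ≈ 28.8 μT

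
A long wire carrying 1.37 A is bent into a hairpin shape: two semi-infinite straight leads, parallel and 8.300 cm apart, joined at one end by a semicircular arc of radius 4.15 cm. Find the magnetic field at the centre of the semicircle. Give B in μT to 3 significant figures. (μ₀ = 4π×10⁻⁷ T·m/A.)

The semicircular arc contributes B_arc = μ₀I·π/(4πR) = μ₀I/(4R) = 1.04×10⁻⁵ T.
Each semi-infinite lead is at perpendicular distance R = 0.0415 m from the centre, with the perpendicular foot at its near end, so it contributes μ₀I/(4πR); both point the same way, together 6.60×10⁻⁶ T.
Arc and leads all point the same direction: B = 1.04×10⁻⁵ + 6.60×10⁻⁶ = 1.70×10⁻⁵ T.

B ≈ 17.0 μT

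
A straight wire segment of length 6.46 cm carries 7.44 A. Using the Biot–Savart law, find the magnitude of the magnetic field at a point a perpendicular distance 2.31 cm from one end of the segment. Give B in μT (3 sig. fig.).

B ≈ 30.3 μT

For a finite straight segment, B = (μ₀I/4πd)(sinθ₁ + sinθ₂), where θ₁, θ₂ are the angles from the perpendicular to each end.
The perpendicular foot is at one end, so the two end-offsets along the wire are 0 and L = 0.0646 m.
sinθ₁ = 0/√(0²+0.0231²) = 0.0000; sinθ₂ = 0.0646/√(0.0646²+0.0231²) = 0.9416.
B = (4π×10⁻⁷ × 7.44) / (4π × 0.0231) × (0.0000 + 0.9416) = 3.03×10⁻⁵ T.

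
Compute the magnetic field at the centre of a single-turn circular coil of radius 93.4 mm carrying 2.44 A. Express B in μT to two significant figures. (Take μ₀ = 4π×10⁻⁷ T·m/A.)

B ≈ 16 μT

At the centre of a circular loop the Biot–Savart law gives B = μ₀I/(2R).
B = (4π×10⁻⁷ × 2.44) / (2 × 0.0934) = 1.64×10⁻⁵ T.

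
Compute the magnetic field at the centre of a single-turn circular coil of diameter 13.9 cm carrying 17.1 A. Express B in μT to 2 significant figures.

B ≈ 150 μT

At the centre of a circular loop the Biot–Savart law gives B = μ₀I/(2R) (so R = 0.0695 m).
B = (4π×10⁻⁷ × 17.1) / (2 × 0.0695) = 1.55×10⁻⁴ T.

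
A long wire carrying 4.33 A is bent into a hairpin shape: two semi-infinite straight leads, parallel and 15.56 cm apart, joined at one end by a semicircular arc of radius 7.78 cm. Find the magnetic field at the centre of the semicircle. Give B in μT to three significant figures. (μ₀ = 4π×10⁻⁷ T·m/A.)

The semicircular arc contributes B_arc = μ₀I·π/(4πR) = μ₀I/(4R) = 1.75×10⁻⁵ T.
Each semi-infinite lead is at perpendicular distance R = 0.0778 m from the centre, with the perpendicular foot at its near end, so it contributes μ₀I/(4πR); both point the same way, together 1.11×10⁻⁵ T.
Arc and leads all point the same direction: B = 1.75×10⁻⁵ + 1.11×10⁻⁵ = 2.86×10⁻⁵ T.

B ≈ 28.6 μT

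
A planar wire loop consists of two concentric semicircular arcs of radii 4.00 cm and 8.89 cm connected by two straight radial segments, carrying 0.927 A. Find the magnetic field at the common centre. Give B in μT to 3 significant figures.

The radial connectors point toward the centre, so dl × r̂ = 0 and they contribute nothing.
Each semicircle gives μ₀I/(4R): inner arc 7.28×10⁻⁶ T, outer arc 3.28×10⁻⁶ T.
The two arcs carry current in opposite angular senses, so their fields oppose: B = |7.28×10⁻⁶ − 3.28×10⁻⁶| = 4.00×10⁻⁶ T.

B ≈ 4.00 μT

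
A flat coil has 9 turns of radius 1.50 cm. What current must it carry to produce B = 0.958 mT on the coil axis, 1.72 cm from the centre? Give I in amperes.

I ≈ 8.95 A

For an N-turn coil, B = Nμ₀IR²/[2(R²+z²)^(3/2)] with R = 0.015 m, z = 0.0172 m, so I = 2B(R²+z²)^(3/2)/(Nμ₀R²) = 2 × 9.58×10⁻⁴ × 1.19×10⁻⁵ / (9 × 4π×10⁻⁷ × 0.000225) = 8.95 A.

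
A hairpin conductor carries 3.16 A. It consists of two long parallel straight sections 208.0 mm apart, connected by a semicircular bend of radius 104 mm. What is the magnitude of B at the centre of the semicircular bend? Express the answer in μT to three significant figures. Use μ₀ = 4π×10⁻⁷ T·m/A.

B ≈ 15.6 μT

The semicircular arc contributes B_arc = μ₀I·π/(4πR) = μ₀I/(4R) = 9.55×10⁻⁶ T.
Each semi-infinite lead is at perpendicular distance R = 0.104 m from the centre, with the perpendicular foot at its near end, so it contributes μ₀I/(4πR); both point the same way, together 6.08×10⁻⁶ T.
Arc and leads all point the same direction: B = 9.55×10⁻⁶ + 6.08×10⁻⁶ = 1.56×10⁻⁵ T.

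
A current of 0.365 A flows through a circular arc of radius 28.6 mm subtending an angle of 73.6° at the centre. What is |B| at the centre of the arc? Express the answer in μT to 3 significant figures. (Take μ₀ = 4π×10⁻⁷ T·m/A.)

B ≈ 1.64 μT

The Biot–Savart field of a circular arc at its centre is B = μ₀Iφ/(4πR), with φ = 1.285 rad.
B = (4π×10⁻⁷ × 0.365 × 1.285) / (4π × 0.0286) = 1.64×10⁻⁶ T.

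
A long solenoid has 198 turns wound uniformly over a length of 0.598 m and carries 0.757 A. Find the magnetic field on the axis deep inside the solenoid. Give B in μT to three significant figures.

Inside a long solenoid, B = μ₀nI with n = 331.1 turns/m.
B = 4π×10⁻⁷ × 331.1 × 0.757 = 3.15×10⁻⁴ T.

B ≈ 315 μT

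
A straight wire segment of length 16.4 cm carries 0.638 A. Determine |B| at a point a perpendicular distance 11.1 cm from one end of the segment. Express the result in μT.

For a finite straight segment, B = (μ₀I/4πd)(sinθ₁ + sinθ₂), where θ₁, θ₂ are the angles from the perpendicular to each end.
The perpendicular foot is at one end, so the two end-offsets along the wire are 0 and L = 0.164 m.
sinθ₁ = 0/√(0²+0.111²) = 0.0000; sinθ₂ = 0.164/√(0.164²+0.111²) = 0.8281.
B = (4π×10⁻⁷ × 0.638) / (4π × 0.111) × (0.0000 + 0.8281) = 4.76×10⁻⁷ T.

B ≈ 0.476 μT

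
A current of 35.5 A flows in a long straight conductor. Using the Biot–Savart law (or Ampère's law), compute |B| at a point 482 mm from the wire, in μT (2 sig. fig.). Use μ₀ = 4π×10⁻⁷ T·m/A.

For an infinitely long straight wire, B = μ₀I/(2πd).
B = (4π×10⁻⁷ × 35.5) / (2π × 0.482) = 1.47×10⁻⁵ T.

B ≈ 15 μT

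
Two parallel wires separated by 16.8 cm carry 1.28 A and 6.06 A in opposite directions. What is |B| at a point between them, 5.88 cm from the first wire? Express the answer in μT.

B ≈ 15.5 μT

Each long wire gives B = μ₀I/(2πd). Distances are d₁ = 0.0588 m and d₂ = 0.1092 m.
B₁ = 4.35×10⁻⁶ T, B₂ = 1.11×10⁻⁵ T.
Between antiparallel currents both contributions point the same way, so they add. B = B₁ + B₂ = 4.35×10⁻⁶ + 1.11×10⁻⁵ = 1.55×10⁻⁵ T.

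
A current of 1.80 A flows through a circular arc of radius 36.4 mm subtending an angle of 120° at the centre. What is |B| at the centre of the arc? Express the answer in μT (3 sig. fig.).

B ≈ 10.4 μT

The Biot–Savart field of a circular arc at its centre is B = μ₀Iφ/(4πR), with φ = 2.094 rad.
B = (4π×10⁻⁷ × 1.80 × 2.094) / (4π × 0.0364) = 1.04×10⁻⁵ T.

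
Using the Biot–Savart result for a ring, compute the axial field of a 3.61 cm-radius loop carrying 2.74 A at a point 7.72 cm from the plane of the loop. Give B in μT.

On the axis of a circular loop, B = μ₀IR² / [2(R²+z²)^(3/2)].
R² + z² = (0.0361)² + (0.0772)² = 0.007263 m², and (R²+z²)^(3/2) = 6.19×10⁻⁴ m³.
B = (4π×10⁻⁷ × 2.74 × 0.001303) / (2 × 6.19×10⁻⁴) = 3.62×10⁻⁶ T.

B ≈ 3.62 μT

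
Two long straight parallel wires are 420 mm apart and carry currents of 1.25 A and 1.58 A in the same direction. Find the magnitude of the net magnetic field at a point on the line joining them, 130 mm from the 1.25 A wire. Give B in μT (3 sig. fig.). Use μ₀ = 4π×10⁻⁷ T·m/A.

Each long wire gives B = μ₀I/(2πd). Distances are d₁ = 0.13 m and d₂ = 0.29 m.
B₁ = 1.92×10⁻⁶ T, B₂ = 1.09×10⁻⁶ T.
Between parallel currents the two contributions point in opposite directions, so they subtract. B = |B₁ − B₂| = |1.92×10⁻⁶ − 1.09×10⁻⁶| = 8.33×10⁻⁷ T.

B ≈ 0.833 μT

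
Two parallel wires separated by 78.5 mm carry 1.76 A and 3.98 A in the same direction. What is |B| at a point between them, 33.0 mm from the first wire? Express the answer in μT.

B ≈ 6.83 μT

Each long wire gives B = μ₀I/(2πd). Distances are d₁ = 0.033 m and d₂ = 0.0455 m.
B₁ = 1.07×10⁻⁵ T, B₂ = 1.75×10⁻⁵ T.
Between parallel currents the two contributions point in opposite directions, so they subtract. B = |B₁ − B₂| = |1.07×10⁻⁵ − 1.75×10⁻⁵| = 6.83×10⁻⁶ T.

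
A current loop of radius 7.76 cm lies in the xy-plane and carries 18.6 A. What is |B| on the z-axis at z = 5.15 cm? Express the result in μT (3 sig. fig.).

On the axis of a circular loop, B = μ₀IR² / [2(R²+z²)^(3/2)].
R² + z² = (0.0776)² + (0.0515)² = 0.008674 m², and (R²+z²)^(3/2) = 8.08×10⁻⁴ m³.
B = (4π×10⁻⁷ × 18.6 × 0.006022) / (2 × 8.08×10⁻⁴) = 8.71×10⁻⁵ T.

B ≈ 87.1 μT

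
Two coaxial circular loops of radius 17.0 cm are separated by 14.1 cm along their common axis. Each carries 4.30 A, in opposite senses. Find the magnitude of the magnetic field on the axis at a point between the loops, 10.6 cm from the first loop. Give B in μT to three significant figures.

B ≈ 5.22 μT

Each loop contributes B = μ₀IR²/[2(R²+z²)^(3/2)] on the axis, with z measured from that loop.
Loop 1 (z = 0.106 m): B₁ = 9.71×10⁻⁶ T. Loop 2 (z = 0.035 m): B₂ = 1.49×10⁻⁵ T.
The fields oppose: B = |B₁ − B₂| = 5.22×10⁻⁶ T.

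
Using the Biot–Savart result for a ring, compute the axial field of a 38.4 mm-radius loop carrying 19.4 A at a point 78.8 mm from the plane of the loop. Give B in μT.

On the axis of a circular loop, B = μ₀IR² / [2(R²+z²)^(3/2)].
R² + z² = (0.0384)² + (0.0788)² = 0.007684 m², and (R²+z²)^(3/2) = 6.74×10⁻⁴ m³.
B = (4π×10⁻⁷ × 19.4 × 0.001475) / (2 × 6.74×10⁻⁴) = 2.67×10⁻⁵ T.

B ≈ 26.7 μT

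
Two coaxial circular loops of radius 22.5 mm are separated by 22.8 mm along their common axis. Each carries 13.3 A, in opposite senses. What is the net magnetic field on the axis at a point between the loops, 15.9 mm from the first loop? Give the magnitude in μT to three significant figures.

B ≈ 122 μT

Each loop contributes B = μ₀IR²/[2(R²+z²)^(3/2)] on the axis, with z measured from that loop.
Loop 1 (z = 0.0159 m): B₁ = 2.02×10⁻⁴ T. Loop 2 (z = 0.0069 m): B₂ = 3.25×10⁻⁴ T.
The fields oppose: B = |B₁ − B₂| = 1.22×10⁻⁴ T.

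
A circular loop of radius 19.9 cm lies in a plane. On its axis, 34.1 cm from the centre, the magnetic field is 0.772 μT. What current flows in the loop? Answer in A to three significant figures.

I ≈ 1.91 A

On the axis of a loop, B = μ₀IR²/[2(R²+z²)^(3/2)], so I = 2B(R²+z²)^(3/2)/(μ₀R²).
R² + z² = 0.0396 + 0.1163 = 0.1559 m²; raised to 3/2 gives 6.15×10⁻² m³.
I = 2 × 7.72×10⁻⁷ × 6.15×10⁻² / (1.26×10⁻⁶ × 0.0396) = 1.91 A.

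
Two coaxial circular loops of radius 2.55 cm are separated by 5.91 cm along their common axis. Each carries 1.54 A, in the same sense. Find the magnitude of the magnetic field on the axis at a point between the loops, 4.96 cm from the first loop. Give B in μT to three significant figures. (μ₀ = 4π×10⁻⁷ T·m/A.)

B ≈ 34.9 μT

Each loop contributes B = μ₀IR²/[2(R²+z²)^(3/2)] on the axis, with z measured from that loop.
Loop 1 (z = 0.0496 m): B₁ = 3.63×10⁻⁶ T. Loop 2 (z = 0.0095 m): B₂ = 3.12×10⁻⁵ T.
The fields add: B = B₁ + B₂ = 3.49×10⁻⁵ T.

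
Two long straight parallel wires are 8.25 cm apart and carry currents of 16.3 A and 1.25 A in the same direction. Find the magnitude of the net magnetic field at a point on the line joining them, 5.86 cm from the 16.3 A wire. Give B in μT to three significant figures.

Each long wire gives B = μ₀I/(2πd). Distances are d₁ = 0.0586 m and d₂ = 0.0239 m.
B₁ = 5.56×10⁻⁵ T, B₂ = 1.05×10⁻⁵ T.
Between parallel currents the two contributions point in opposite directions, so they subtract. B = |B₁ − B₂| = |5.56×10⁻⁵ − 1.05×10⁻⁵| = 4.52×10⁻⁵ T.

B ≈ 45.2 μT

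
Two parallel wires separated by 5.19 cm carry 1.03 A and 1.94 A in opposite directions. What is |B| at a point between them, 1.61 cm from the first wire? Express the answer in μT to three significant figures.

B ≈ 23.6 μT

Each long wire gives B = μ₀I/(2πd). Distances are d₁ = 0.0161 m and d₂ = 0.0358 m.
B₁ = 1.28×10⁻⁵ T, B₂ = 1.08×10⁻⁵ T.
Between antiparallel currents both contributions point the same way, so they add. B = B₁ + B₂ = 1.28×10⁻⁵ + 1.08×10⁻⁵ = 2.36×10⁻⁵ T.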